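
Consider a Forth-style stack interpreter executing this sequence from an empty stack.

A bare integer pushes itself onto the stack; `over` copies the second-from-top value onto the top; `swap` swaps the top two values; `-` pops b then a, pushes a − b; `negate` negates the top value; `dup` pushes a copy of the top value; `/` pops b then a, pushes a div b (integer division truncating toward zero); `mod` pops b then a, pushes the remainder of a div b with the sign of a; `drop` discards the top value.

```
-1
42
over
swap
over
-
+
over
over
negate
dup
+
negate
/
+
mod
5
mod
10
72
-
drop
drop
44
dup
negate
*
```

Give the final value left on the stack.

-1936

-1     → -1
42     → -1 42
over   → -1 42 -1
swap   → -1 -1 42
over   → -1 -1 42 -1
-      → -1 -1 43
+      → -1 42
over   → -1 42 -1
over   → -1 42 -1 42
negate → -1 42 -1 -42
dup    → -1 42 -1 -42 -42
+      → -1 42 -1 -84
negate → -1 42 -1 84
/      → -1 42 0
+      → -1 42
mod    → -1
5      → -1 5
mod    → -1
10     → -1 10
72     → -1 10 72
-      → -1 -62
drop   → -1
drop   → (empty)
44     → 44
dup    → 44 44
negate → 44 -44
*      → -1936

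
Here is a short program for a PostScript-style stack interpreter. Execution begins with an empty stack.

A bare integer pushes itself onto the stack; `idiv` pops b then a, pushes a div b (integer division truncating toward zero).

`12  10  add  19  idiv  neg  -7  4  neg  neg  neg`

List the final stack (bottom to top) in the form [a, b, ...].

12   -> 12
10   -> 12 10
add  -> 22
19   -> 22 19
idiv -> 1
neg  -> -1
-7   -> -1 -7
4    -> -1 -7 4
neg  -> -1 -7 -4
neg  -> -1 -7 4
neg  -> -1 -7 -4

[-1, -7, -4]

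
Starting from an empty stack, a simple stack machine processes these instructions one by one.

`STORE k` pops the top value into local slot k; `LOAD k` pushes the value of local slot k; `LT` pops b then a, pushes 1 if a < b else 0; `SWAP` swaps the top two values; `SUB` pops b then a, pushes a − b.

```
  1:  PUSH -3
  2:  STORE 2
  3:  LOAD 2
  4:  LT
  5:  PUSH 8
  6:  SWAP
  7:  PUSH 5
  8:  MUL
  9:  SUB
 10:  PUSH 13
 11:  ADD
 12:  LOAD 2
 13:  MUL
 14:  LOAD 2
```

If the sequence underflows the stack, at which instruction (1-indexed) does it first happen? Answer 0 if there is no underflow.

PUSH -3 : -3
STORE 2 : (empty)
LOAD 2  : -3
LT  — needs 2 operands, stack has 1 → underflow

4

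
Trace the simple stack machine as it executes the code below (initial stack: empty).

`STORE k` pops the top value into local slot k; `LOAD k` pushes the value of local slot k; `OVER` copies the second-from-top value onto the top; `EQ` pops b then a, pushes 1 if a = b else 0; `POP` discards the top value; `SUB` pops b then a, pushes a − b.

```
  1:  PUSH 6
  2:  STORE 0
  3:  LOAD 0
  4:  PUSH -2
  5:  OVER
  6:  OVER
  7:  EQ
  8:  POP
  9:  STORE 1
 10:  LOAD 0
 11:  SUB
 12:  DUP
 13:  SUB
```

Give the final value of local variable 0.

PUSH 6   [6]
STORE 0  []
LOAD 0   [6]
PUSH -2  [6, -2]
OVER     [6, -2, 6]
OVER     [6, -2, 6, -2]
EQ       [6, -2, 0]
POP      [6, -2]
STORE 1  [6]
LOAD 0   [6, 6]
SUB      [0]
DUP      [0, 0]
SUB      [0]

6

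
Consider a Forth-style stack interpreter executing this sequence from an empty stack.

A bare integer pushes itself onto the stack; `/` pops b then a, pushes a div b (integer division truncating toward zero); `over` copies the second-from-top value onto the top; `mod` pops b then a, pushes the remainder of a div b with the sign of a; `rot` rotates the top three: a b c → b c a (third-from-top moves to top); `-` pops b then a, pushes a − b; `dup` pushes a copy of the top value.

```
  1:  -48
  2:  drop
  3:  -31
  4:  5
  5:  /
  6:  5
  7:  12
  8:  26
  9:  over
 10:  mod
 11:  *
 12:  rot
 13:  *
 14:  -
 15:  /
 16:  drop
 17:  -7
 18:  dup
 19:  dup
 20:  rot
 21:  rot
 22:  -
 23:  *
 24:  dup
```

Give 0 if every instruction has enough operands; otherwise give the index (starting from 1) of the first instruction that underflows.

15

-48  -> -48
drop -> (empty)
-31  -> -31
5    -> -31 5
/    -> -6
5    -> -6 5
12   -> -6 5 12
26   -> -6 5 12 26
over -> -6 5 12 26 12
mod  -> -6 5 12 2
*    -> -6 5 24
rot  -> 5 24 -6
*    -> 5 -144
-    -> 149
/  — needs 2 operands, stack has 1 → underflow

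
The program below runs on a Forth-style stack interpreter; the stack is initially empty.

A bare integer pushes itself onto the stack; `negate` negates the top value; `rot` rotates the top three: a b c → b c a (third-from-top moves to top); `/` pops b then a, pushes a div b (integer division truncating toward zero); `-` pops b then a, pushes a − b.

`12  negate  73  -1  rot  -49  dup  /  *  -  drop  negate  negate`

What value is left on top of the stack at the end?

73

12     : [12]
negate : [-12]
73     : [-12, 73]
-1     : [-12, 73, -1]
rot    : [73, -1, -12]
-49    : [73, -1, -12, -49]
dup    : [73, -1, -12, -49, -49]
/      : [73, -1, -12, 1]
*      : [73, -1, -12]
-      : [73, 11]
drop   : [73]
negate : [-73]
negate : [73]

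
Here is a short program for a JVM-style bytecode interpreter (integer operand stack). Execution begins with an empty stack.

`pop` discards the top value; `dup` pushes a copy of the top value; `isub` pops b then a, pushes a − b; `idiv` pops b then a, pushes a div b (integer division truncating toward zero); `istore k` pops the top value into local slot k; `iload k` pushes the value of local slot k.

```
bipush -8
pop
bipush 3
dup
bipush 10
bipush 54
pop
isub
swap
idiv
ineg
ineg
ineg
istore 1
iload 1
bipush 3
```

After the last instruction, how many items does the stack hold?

bipush -8 : -8
pop       : (empty)
bipush 3  : 3
dup       : 3 3
bipush 10 : 3 3 10
bipush 54 : 3 3 10 54
pop       : 3 3 10
isub      : 3 -7
swap      : -7 3
idiv      : -2
ineg      : 2
ineg      : -2
ineg      : 2
istore 1  : (empty)
iload 1   : 2
bipush 3  : 2 3

2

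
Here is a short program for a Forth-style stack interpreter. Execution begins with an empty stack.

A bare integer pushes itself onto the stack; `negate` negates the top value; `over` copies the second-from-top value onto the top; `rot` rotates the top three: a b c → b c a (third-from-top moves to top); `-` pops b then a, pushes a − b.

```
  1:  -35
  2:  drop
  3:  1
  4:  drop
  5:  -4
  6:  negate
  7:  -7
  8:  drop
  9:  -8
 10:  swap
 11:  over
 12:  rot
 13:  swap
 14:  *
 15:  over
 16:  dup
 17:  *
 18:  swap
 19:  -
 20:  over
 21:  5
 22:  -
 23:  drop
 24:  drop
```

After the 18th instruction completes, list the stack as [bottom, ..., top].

-35    -> [-35]
drop   -> []
1      -> [1]
drop   -> []
-4     -> [-4]
negate -> [4]
-7     -> [4, -7]
drop   -> [4]
-8     -> [4, -8]
swap   -> [-8, 4]
over   -> [-8, 4, -8]
rot    -> [4, -8, -8]
swap   -> [4, -8, -8]
*      -> [4, 64]
over   -> [4, 64, 4]
dup    -> [4, 64, 4, 4]
*      -> [4, 64, 16]
swap   -> [4, 16, 64]

[4, 16, 64]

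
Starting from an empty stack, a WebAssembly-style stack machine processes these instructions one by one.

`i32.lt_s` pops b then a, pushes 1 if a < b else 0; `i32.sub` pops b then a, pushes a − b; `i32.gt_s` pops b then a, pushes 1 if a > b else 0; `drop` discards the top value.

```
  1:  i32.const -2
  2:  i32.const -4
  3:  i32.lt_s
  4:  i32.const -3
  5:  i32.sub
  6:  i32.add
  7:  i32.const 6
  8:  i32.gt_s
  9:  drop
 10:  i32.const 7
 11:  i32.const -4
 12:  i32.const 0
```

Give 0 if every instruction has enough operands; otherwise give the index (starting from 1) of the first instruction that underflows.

6

i32.const -2 -> [-2]
i32.const -4 -> [-2, -4]
i32.lt_s     -> [0]
i32.const -3 -> [0, -3]
i32.sub      -> [3]
i32.add  — needs 2 operands, stack has 1 → underflow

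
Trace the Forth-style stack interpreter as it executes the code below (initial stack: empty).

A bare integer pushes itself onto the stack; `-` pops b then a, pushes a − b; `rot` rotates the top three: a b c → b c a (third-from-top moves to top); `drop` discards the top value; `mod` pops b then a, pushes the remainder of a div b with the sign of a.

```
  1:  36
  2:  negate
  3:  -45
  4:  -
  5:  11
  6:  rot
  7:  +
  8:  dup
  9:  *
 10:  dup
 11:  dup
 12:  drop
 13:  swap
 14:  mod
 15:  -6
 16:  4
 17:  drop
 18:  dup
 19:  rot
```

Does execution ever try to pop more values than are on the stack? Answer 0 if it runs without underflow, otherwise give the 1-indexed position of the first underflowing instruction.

36      36
negate  -36
-45     -36 -45
-       9
11      9 11
rot  — needs 3 operands, stack has 2 → underflow

6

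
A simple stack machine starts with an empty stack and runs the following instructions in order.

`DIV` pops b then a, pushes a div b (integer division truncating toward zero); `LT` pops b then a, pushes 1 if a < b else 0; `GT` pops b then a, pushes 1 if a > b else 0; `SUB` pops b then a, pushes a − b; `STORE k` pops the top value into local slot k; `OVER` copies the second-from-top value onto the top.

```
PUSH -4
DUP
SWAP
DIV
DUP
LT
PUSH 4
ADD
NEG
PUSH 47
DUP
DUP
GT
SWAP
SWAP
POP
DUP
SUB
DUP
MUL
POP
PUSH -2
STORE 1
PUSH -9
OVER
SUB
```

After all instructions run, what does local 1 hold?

PUSH -4  -4
DUP      -4 -4
SWAP     -4 -4
DIV      1
DUP      1 1
LT       0
PUSH 4   0 4
ADD      4
NEG      -4
PUSH 47  -4 47
DUP      -4 47 47
DUP      -4 47 47 47
GT       -4 47 0
SWAP     -4 0 47
SWAP     -4 47 0
POP      -4 47
DUP      -4 47 47
SUB      -4 0
DUP      -4 0 0
MUL      -4 0
POP      -4
PUSH -2  -4 -2
STORE 1  -4
PUSH -9  -4 -9
OVER     -4 -9 -4
SUB      -4 -5

-2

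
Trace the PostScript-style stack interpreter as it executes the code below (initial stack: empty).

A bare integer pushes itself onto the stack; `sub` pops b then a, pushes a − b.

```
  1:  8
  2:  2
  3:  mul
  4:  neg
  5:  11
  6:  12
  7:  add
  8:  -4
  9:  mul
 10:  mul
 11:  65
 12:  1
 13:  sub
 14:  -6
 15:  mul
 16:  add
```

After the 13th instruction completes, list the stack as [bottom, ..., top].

8    8
2    8 2
mul  16
neg  -16
11   -16 11
12   -16 11 12
add  -16 23
-4   -16 23 -4
mul  -16 -92
mul  1472
65   1472 65
1    1472 65 1
sub  1472 64

[1472, 64]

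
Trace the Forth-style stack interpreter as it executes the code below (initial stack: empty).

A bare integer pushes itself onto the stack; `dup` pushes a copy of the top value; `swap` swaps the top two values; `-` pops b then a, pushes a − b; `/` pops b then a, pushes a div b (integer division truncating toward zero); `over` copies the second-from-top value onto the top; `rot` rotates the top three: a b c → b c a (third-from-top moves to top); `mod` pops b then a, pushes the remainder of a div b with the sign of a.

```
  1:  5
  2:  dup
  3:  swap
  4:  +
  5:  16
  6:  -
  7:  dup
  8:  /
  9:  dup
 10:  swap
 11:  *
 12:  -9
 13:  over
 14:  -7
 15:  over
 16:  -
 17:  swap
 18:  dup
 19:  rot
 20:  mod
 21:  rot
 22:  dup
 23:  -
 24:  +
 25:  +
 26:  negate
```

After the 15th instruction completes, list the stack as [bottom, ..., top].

[1, -9, 1, -7, 1]

5     5
dup   5 5
swap  5 5
+     10
16    10 16
-     -6
dup   -6 -6
/     1
dup   1 1
swap  1 1
*     1
-9    1 -9
over  1 -9 1
-7    1 -9 1 -7
over  1 -9 1 -7 1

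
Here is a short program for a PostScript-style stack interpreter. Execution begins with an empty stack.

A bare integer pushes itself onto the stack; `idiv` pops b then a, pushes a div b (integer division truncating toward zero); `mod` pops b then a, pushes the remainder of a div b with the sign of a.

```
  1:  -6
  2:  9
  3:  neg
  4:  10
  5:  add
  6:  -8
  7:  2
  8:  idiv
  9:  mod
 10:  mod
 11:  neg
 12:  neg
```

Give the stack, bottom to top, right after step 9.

-6   : [-6]
9    : [-6, 9]
neg  : [-6, -9]
10   : [-6, -9, 10]
add  : [-6, 1]
-8   : [-6, 1, -8]
2    : [-6, 1, -8, 2]
idiv : [-6, 1, -4]
mod  : [-6, 1]

[-6, 1]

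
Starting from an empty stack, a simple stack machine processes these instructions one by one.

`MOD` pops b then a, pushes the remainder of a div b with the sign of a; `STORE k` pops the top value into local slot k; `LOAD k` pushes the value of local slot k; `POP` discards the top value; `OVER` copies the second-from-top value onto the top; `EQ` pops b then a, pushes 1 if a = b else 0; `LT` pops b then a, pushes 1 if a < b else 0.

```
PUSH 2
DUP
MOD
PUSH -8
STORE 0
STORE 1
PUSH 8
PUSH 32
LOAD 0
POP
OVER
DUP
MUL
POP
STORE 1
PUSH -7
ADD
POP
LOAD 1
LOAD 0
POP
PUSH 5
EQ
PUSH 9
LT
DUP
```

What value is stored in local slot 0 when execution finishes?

-8

PUSH 2  : [2]
DUP     : [2, 2]
MOD     : [0]
PUSH -8 : [0, -8]
STORE 0 : [0]
STORE 1 : []
PUSH 8  : [8]
PUSH 32 : [8, 32]
LOAD 0  : [8, 32, -8]
POP     : [8, 32]
OVER    : [8, 32, 8]
DUP     : [8, 32, 8, 8]
MUL     : [8, 32, 64]
POP     : [8, 32]
STORE 1 : [8]
PUSH -7 : [8, -7]
ADD     : [1]
POP     : []
LOAD 1  : [32]
LOAD 0  : [32, -8]
POP     : [32]
PUSH 5  : [32, 5]
EQ      : [0]
PUSH 9  : [0, 9]
LT      : [1]
DUP     : [1, 1]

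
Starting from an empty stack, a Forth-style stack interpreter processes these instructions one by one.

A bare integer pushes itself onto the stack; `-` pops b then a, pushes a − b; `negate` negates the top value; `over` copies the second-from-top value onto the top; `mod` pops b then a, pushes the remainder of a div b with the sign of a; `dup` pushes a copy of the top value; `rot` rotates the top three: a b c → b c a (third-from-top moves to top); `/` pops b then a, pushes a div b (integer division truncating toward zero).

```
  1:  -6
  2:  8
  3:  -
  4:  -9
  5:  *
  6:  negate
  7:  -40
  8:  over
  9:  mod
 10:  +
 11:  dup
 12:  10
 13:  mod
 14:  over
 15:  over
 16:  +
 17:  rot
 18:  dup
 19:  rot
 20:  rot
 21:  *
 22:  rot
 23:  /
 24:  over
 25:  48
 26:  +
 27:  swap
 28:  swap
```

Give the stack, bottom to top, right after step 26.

[-166, -4758, -118]

-6     → [-6]
8      → [-6, 8]
-      → [-14]
-9     → [-14, -9]
*      → [126]
negate → [-126]
-40    → [-126, -40]
over   → [-126, -40, -126]
mod    → [-126, -40]
+      → [-166]
dup    → [-166, -166]
10     → [-166, -166, 10]
mod    → [-166, -6]
over   → [-166, -6, -166]
over   → [-166, -6, -166, -6]
+      → [-166, -6, -172]
rot    → [-6, -172, -166]
dup    → [-6, -172, -166, -166]
rot    → [-6, -166, -166, -172]
rot    → [-6, -166, -172, -166]
*      → [-6, -166, 28552]
rot    → [-166, 28552, -6]
/      → [-166, -4758]
over   → [-166, -4758, -166]
48     → [-166, -4758, -166, 48]
+      → [-166, -4758, -118]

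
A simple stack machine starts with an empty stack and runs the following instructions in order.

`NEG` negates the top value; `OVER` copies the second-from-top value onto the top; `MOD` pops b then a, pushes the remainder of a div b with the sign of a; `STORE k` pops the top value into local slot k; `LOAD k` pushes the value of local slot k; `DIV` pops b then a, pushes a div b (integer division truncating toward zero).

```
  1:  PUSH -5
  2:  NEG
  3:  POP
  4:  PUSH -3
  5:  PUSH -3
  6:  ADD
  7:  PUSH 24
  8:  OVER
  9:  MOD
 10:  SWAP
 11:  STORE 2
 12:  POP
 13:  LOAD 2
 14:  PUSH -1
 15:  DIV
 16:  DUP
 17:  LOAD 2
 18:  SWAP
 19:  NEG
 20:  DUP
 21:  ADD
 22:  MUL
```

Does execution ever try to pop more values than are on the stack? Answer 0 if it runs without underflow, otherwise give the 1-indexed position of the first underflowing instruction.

PUSH -5 -> -5
NEG     -> 5
POP     -> (empty)
PUSH -3 -> -3
PUSH -3 -> -3 -3
ADD     -> -6
PUSH 24 -> -6 24
OVER    -> -6 24 -6
MOD     -> -6 0
SWAP    -> 0 -6
STORE 2 -> 0
POP     -> (empty)
LOAD 2  -> -6
PUSH -1 -> -6 -1
DIV     -> 6
DUP     -> 6 6
LOAD 2  -> 6 6 -6
SWAP    -> 6 -6 6
NEG     -> 6 -6 -6
DUP     -> 6 -6 -6 -6
ADD     -> 6 -6 -12
MUL     -> 6 72

0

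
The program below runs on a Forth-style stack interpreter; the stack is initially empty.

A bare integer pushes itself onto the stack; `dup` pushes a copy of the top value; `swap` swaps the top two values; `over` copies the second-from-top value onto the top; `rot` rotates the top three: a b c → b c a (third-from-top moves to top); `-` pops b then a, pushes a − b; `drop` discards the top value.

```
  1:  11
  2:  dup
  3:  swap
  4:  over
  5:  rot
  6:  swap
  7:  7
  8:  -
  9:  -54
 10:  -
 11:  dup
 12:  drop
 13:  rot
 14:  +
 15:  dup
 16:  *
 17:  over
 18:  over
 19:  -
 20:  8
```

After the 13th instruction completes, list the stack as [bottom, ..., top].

[11, 58, 11]

11   : [11]
dup  : [11, 11]
swap : [11, 11]
over : [11, 11, 11]
rot  : [11, 11, 11]
swap : [11, 11, 11]
7    : [11, 11, 11, 7]
-    : [11, 11, 4]
-54  : [11, 11, 4, -54]
-    : [11, 11, 58]
dup  : [11, 11, 58, 58]
drop : [11, 11, 58]
rot  : [11, 58, 11]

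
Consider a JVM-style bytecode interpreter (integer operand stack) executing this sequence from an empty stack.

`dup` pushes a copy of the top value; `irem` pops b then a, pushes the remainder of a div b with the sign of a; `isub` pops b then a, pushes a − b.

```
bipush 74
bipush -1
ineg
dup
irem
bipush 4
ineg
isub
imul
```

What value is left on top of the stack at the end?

296

bipush 74 → [74]
bipush -1 → [74, -1]
ineg      → [74, 1]
dup       → [74, 1, 1]
irem      → [74, 0]
bipush 4  → [74, 0, 4]
ineg      → [74, 0, -4]
isub      → [74, 4]
imul      → [296]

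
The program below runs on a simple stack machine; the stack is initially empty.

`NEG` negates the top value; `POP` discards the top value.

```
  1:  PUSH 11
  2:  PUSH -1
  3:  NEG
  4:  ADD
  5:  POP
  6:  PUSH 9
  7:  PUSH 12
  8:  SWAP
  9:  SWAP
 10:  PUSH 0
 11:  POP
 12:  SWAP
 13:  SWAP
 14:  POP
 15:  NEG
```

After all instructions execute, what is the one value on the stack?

-9

PUSH 11 : 11
PUSH -1 : 11 -1
NEG     : 11 1
ADD     : 12
POP     : (empty)
PUSH 9  : 9
PUSH 12 : 9 12
SWAP    : 12 9
SWAP    : 9 12
PUSH 0  : 9 12 0
POP     : 9 12
SWAP    : 12 9
SWAP    : 9 12
POP     : 9
NEG     : -9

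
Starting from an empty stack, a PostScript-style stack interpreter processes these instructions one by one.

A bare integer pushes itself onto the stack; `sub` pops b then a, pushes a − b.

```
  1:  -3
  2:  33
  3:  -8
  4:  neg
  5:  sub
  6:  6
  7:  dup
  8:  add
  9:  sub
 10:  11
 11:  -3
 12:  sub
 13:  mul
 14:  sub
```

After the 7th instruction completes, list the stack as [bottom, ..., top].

-3  → -3
33  → -3 33
-8  → -3 33 -8
neg → -3 33 8
sub → -3 25
6   → -3 25 6
dup → -3 25 6 6

[-3, 25, 6, 6]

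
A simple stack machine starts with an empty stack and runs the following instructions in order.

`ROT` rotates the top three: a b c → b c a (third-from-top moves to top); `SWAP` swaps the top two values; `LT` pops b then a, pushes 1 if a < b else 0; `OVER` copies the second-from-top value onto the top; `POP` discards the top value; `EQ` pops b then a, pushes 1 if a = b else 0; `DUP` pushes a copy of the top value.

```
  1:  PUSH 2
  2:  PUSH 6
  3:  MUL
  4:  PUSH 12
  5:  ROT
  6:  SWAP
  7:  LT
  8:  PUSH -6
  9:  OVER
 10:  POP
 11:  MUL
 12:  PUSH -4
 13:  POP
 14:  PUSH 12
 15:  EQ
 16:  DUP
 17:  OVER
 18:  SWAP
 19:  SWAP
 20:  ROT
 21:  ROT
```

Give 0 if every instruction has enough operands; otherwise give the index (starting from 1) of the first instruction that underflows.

PUSH 2  : [2]
PUSH 6  : [2, 6]
MUL     : [12]
PUSH 12 : [12, 12]
ROT  — needs 3 operands, stack has 2 → underflow

5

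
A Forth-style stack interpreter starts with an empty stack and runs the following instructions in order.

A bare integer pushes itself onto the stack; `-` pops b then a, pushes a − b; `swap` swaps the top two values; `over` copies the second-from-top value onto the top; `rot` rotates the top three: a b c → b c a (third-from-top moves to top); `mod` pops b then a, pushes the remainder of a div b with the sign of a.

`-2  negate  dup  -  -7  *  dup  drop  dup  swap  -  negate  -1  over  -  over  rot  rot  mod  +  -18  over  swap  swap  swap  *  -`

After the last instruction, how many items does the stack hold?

-2      [-2]
negate  [2]
dup     [2, 2]
-       [0]
-7      [0, -7]
*       [0]
dup     [0, 0]
drop    [0]
dup     [0, 0]
swap    [0, 0]
-       [0]
negate  [0]
-1      [0, -1]
over    [0, -1, 0]
-       [0, -1]
over    [0, -1, 0]
rot     [-1, 0, 0]
rot     [0, 0, -1]
mod     [0, 0]
+       [0]
-18     [0, -18]
over    [0, -18, 0]
swap    [0, 0, -18]
swap    [0, -18, 0]
swap    [0, 0, -18]
*       [0, 0]
-       [0]

1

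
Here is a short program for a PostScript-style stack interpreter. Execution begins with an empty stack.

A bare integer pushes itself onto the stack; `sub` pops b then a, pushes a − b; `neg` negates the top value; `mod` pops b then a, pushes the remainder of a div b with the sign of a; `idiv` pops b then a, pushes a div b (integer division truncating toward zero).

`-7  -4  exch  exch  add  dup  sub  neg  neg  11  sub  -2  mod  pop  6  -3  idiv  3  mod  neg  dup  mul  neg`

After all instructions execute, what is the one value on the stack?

-4

-7   : -7
-4   : -7 -4
exch : -4 -7
exch : -7 -4
add  : -11
dup  : -11 -11
sub  : 0
neg  : 0
neg  : 0
11   : 0 11
sub  : -11
-2   : -11 -2
mod  : -1
pop  : (empty)
6    : 6
-3   : 6 -3
idiv : -2
3    : -2 3
mod  : -2
neg  : 2
dup  : 2 2
mul  : 4
neg  : -4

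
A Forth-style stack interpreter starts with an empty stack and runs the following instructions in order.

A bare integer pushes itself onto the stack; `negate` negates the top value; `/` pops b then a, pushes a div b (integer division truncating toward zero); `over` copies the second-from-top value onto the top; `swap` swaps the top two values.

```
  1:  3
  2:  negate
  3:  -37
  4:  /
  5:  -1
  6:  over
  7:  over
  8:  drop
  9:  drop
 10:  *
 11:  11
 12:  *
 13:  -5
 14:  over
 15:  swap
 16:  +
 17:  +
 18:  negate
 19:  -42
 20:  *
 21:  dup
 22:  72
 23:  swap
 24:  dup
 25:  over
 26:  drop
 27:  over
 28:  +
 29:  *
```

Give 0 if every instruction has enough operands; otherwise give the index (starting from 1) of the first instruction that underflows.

3      → 3
negate → -3
-37    → -3 -37
/      → 0
-1     → 0 -1
over   → 0 -1 0
over   → 0 -1 0 -1
drop   → 0 -1 0
drop   → 0 -1
*      → 0
11     → 0 11
*      → 0
-5     → 0 -5
over   → 0 -5 0
swap   → 0 0 -5
+      → 0 -5
+      → -5
negate → 5
-42    → 5 -42
*      → -210
dup    → -210 -210
72     → -210 -210 72
swap   → -210 72 -210
dup    → -210 72 -210 -210
over   → -210 72 -210 -210 -210
drop   → -210 72 -210 -210
over   → -210 72 -210 -210 -210
+      → -210 72 -210 -420
*      → -210 72 88200

0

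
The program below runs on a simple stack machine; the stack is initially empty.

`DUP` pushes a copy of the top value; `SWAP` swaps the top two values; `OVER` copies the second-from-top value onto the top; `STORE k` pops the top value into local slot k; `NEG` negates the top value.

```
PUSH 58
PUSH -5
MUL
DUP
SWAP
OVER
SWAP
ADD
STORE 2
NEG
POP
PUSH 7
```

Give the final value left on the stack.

7

PUSH 58 → [58]
PUSH -5 → [58, -5]
MUL     → [-290]
DUP     → [-290, -290]
SWAP    → [-290, -290]
OVER    → [-290, -290, -290]
SWAP    → [-290, -290, -290]
ADD     → [-290, -580]
STORE 2 → [-290]
NEG     → [290]
POP     → []
PUSH 7  → [7]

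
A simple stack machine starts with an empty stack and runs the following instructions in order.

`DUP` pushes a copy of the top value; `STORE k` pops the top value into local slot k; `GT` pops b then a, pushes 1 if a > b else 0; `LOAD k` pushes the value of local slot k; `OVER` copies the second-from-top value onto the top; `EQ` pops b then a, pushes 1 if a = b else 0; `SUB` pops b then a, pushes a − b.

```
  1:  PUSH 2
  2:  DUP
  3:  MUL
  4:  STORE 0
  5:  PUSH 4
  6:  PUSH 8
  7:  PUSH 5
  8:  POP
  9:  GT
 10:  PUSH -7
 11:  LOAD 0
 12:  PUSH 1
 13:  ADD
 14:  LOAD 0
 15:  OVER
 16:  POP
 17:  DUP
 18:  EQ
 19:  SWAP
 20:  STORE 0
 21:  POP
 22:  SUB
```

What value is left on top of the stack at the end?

PUSH 2  -> [2]
DUP     -> [2, 2]
MUL     -> [4]
STORE 0 -> []
PUSH 4  -> [4]
PUSH 8  -> [4, 8]
PUSH 5  -> [4, 8, 5]
POP     -> [4, 8]
GT      -> [0]
PUSH -7 -> [0, -7]
LOAD 0  -> [0, -7, 4]
PUSH 1  -> [0, -7, 4, 1]
ADD     -> [0, -7, 5]
LOAD 0  -> [0, -7, 5, 4]
OVER    -> [0, -7, 5, 4, 5]
POP     -> [0, -7, 5, 4]
DUP     -> [0, -7, 5, 4, 4]
EQ      -> [0, -7, 5, 1]
SWAP    -> [0, -7, 1, 5]
STORE 0 -> [0, -7, 1]
POP     -> [0, -7]
SUB     -> [7]

7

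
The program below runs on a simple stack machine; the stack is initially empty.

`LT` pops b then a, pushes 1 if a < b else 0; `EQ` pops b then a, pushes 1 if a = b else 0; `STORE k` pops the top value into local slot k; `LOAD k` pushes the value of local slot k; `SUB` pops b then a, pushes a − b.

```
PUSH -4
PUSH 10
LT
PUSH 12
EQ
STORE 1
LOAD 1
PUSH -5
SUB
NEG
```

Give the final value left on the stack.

PUSH -4 -> [-4]
PUSH 10 -> [-4, 10]
LT      -> [1]
PUSH 12 -> [1, 12]
EQ      -> [0]
STORE 1 -> []
LOAD 1  -> [0]
PUSH -5 -> [0, -5]
SUB     -> [5]
NEG     -> [-5]

-5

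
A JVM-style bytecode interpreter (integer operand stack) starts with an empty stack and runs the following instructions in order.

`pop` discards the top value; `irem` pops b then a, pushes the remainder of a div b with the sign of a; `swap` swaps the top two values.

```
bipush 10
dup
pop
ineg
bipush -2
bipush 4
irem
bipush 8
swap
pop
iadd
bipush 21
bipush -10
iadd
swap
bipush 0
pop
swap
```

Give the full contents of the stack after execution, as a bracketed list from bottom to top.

[-2, 11]

bipush 10   [10]
dup         [10, 10]
pop         [10]
ineg        [-10]
bipush -2   [-10, -2]
bipush 4    [-10, -2, 4]
irem        [-10, -2]
bipush 8    [-10, -2, 8]
swap        [-10, 8, -2]
pop         [-10, 8]
iadd        [-2]
bipush 21   [-2, 21]
bipush -10  [-2, 21, -10]
iadd        [-2, 11]
swap        [11, -2]
bipush 0    [11, -2, 0]
pop         [11, -2]
swap        [-2, 11]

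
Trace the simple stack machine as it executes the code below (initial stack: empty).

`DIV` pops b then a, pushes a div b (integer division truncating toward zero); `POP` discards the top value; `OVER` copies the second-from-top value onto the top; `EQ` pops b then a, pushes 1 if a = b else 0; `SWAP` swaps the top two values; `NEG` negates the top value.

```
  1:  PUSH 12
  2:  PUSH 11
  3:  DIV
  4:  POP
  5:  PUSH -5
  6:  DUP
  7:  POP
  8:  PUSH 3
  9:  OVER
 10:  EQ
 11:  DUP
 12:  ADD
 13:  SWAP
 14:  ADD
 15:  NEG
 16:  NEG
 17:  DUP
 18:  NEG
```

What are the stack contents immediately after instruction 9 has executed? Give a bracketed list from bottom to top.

[-5, 3, -5]

PUSH 12  12
PUSH 11  12 11
DIV      1
POP      (empty)
PUSH -5  -5
DUP      -5 -5
POP      -5
PUSH 3   -5 3
OVER     -5 3 -5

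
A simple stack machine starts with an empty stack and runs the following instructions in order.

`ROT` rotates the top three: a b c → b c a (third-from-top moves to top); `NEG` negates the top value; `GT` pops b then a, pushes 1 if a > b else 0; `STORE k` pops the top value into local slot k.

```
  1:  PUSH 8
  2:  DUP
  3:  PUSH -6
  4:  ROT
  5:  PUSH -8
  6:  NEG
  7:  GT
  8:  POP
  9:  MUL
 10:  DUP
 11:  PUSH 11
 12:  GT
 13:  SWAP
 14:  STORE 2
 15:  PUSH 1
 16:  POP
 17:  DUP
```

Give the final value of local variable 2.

PUSH 8  -> 8
DUP     -> 8 8
PUSH -6 -> 8 8 -6
ROT     -> 8 -6 8
PUSH -8 -> 8 -6 8 -8
NEG     -> 8 -6 8 8
GT      -> 8 -6 0
POP     -> 8 -6
MUL     -> -48
DUP     -> -48 -48
PUSH 11 -> -48 -48 11
GT      -> -48 0
SWAP    -> 0 -48
STORE 2 -> 0
PUSH 1  -> 0 1
POP     -> 0
DUP     -> 0 0

-48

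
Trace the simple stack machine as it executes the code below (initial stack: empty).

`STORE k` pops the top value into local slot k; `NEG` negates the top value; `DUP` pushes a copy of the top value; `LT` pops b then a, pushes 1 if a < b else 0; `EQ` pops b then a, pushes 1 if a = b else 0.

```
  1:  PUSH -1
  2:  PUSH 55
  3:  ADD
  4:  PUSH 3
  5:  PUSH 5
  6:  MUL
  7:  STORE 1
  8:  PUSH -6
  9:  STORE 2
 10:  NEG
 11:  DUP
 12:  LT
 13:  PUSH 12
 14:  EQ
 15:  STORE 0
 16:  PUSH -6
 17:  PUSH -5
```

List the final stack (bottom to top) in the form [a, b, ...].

[-6, -5]

PUSH -1 : -1
PUSH 55 : -1 55
ADD     : 54
PUSH 3  : 54 3
PUSH 5  : 54 3 5
MUL     : 54 15
STORE 1 : 54
PUSH -6 : 54 -6
STORE 2 : 54
NEG     : -54
DUP     : -54 -54
LT      : 0
PUSH 12 : 0 12
EQ      : 0
STORE 0 : (empty)
PUSH -6 : -6
PUSH -5 : -6 -5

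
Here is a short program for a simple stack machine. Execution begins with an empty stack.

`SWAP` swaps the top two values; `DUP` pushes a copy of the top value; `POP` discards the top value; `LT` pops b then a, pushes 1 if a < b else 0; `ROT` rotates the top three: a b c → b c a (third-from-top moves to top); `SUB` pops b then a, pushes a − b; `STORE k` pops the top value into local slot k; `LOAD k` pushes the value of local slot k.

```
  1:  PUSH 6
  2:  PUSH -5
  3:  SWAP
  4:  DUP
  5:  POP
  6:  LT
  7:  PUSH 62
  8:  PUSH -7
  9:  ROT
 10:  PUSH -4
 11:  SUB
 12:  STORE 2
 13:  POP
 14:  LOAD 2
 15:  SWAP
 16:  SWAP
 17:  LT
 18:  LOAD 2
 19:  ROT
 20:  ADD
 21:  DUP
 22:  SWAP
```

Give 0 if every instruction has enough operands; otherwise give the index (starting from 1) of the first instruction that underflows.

19

PUSH 6   6
PUSH -5  6 -5
SWAP     -5 6
DUP      -5 6 6
POP      -5 6
LT       1
PUSH 62  1 62
PUSH -7  1 62 -7
ROT      62 -7 1
PUSH -4  62 -7 1 -4
SUB      62 -7 5
STORE 2  62 -7
POP      62
LOAD 2   62 5
SWAP     5 62
SWAP     62 5
LT       0
LOAD 2   0 5
ROT  — needs 3 operands, stack has 2 → underflow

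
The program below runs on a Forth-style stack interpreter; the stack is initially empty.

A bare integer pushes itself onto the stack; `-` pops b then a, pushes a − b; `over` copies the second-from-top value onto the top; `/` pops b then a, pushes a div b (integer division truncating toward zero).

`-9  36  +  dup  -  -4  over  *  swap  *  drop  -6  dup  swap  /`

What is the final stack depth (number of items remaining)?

1

-9    -9
36    -9 36
+     27
dup   27 27
-     0
-4    0 -4
over  0 -4 0
*     0 0
swap  0 0
*     0
drop  (empty)
-6    -6
dup   -6 -6
swap  -6 -6
/     1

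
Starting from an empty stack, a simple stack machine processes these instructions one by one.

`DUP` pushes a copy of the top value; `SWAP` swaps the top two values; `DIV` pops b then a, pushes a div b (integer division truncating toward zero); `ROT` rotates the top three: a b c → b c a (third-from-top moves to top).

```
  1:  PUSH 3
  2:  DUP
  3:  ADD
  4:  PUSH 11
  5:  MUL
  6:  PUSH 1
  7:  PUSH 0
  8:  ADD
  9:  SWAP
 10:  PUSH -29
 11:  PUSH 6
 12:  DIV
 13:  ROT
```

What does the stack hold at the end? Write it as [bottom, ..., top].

[66, -4, 1]

PUSH 3   : [3]
DUP      : [3, 3]
ADD      : [6]
PUSH 11  : [6, 11]
MUL      : [66]
PUSH 1   : [66, 1]
PUSH 0   : [66, 1, 0]
ADD      : [66, 1]
SWAP     : [1, 66]
PUSH -29 : [1, 66, -29]
PUSH 6   : [1, 66, -29, 6]
DIV      : [1, 66, -4]
ROT      : [66, -4, 1]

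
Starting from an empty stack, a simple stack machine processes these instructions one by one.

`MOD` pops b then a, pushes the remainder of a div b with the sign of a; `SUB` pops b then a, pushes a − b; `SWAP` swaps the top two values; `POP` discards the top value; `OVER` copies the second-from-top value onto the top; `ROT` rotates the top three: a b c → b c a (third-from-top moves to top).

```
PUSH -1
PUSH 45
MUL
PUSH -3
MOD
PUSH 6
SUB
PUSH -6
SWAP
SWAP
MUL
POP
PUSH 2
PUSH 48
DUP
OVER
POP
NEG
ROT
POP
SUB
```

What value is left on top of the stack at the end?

96

PUSH -1 : [-1]
PUSH 45 : [-1, 45]
MUL     : [-45]
PUSH -3 : [-45, -3]
MOD     : [0]
PUSH 6  : [0, 6]
SUB     : [-6]
PUSH -6 : [-6, -6]
SWAP    : [-6, -6]
SWAP    : [-6, -6]
MUL     : [36]
POP     : []
PUSH 2  : [2]
PUSH 48 : [2, 48]
DUP     : [2, 48, 48]
OVER    : [2, 48, 48, 48]
POP     : [2, 48, 48]
NEG     : [2, 48, -48]
ROT     : [48, -48, 2]
POP     : [48, -48]
SUB     : [96]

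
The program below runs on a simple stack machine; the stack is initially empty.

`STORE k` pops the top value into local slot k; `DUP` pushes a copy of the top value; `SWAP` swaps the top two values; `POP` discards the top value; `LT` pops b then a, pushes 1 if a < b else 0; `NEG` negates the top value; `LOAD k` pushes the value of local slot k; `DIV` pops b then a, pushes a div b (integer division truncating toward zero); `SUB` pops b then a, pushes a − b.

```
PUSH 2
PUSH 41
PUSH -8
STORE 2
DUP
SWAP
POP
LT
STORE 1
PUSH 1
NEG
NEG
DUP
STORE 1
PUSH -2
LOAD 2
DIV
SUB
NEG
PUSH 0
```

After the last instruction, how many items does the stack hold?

2

PUSH 2  → 2
PUSH 41 → 2 41
PUSH -8 → 2 41 -8
STORE 2 → 2 41
DUP     → 2 41 41
SWAP    → 2 41 41
POP     → 2 41
LT      → 1
STORE 1 → (empty)
PUSH 1  → 1
NEG     → -1
NEG     → 1
DUP     → 1 1
STORE 1 → 1
PUSH -2 → 1 -2
LOAD 2  → 1 -2 -8
DIV     → 1 0
SUB     → 1
NEG     → -1
PUSH 0  → -1 0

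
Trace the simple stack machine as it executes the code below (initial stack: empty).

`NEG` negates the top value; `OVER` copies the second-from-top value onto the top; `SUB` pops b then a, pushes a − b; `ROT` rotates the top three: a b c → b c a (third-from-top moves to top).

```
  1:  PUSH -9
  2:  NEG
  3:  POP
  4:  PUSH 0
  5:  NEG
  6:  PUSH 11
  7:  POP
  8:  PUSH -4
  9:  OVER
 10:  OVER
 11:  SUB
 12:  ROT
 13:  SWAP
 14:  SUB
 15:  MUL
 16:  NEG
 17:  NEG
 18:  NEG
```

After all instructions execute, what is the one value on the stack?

PUSH -9  [-9]
NEG      [9]
POP      []
PUSH 0   [0]
NEG      [0]
PUSH 11  [0, 11]
POP      [0]
PUSH -4  [0, -4]
OVER     [0, -4, 0]
OVER     [0, -4, 0, -4]
SUB      [0, -4, 4]
ROT      [-4, 4, 0]
SWAP     [-4, 0, 4]
SUB      [-4, -4]
MUL      [16]
NEG      [-16]
NEG      [16]
NEG      [-16]

-16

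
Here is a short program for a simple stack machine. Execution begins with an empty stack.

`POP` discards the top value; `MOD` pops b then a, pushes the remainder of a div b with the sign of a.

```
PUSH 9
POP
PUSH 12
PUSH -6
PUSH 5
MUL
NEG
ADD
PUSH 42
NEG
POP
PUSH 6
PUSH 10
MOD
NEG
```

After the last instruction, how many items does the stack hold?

PUSH 9  : [9]
POP     : []
PUSH 12 : [12]
PUSH -6 : [12, -6]
PUSH 5  : [12, -6, 5]
MUL     : [12, -30]
NEG     : [12, 30]
ADD     : [42]
PUSH 42 : [42, 42]
NEG     : [42, -42]
POP     : [42]
PUSH 6  : [42, 6]
PUSH 10 : [42, 6, 10]
MOD     : [42, 6]
NEG     : [42, -6]

2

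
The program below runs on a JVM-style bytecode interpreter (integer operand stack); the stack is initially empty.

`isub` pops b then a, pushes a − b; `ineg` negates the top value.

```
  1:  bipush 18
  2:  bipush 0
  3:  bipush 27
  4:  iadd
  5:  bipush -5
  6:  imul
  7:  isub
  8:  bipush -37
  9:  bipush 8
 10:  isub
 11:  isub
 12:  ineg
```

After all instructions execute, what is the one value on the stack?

bipush 18  : [18]
bipush 0   : [18, 0]
bipush 27  : [18, 0, 27]
iadd       : [18, 27]
bipush -5  : [18, 27, -5]
imul       : [18, -135]
isub       : [153]
bipush -37 : [153, -37]
bipush 8   : [153, -37, 8]
isub       : [153, -45]
isub       : [198]
ineg       : [-198]

-198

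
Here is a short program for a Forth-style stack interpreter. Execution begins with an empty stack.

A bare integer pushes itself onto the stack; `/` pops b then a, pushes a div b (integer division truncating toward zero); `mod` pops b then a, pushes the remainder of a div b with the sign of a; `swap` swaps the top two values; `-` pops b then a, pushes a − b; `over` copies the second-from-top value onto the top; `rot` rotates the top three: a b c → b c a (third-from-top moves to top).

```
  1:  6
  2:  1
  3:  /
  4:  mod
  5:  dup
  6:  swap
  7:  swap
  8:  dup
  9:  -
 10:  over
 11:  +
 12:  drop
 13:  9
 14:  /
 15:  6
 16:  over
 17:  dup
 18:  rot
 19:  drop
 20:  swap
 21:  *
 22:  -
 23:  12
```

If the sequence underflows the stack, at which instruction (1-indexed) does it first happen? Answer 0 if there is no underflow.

4

6 : 6
1 : 6 1
/ : 6
mod  — needs 2 operands, stack has 1 → underflow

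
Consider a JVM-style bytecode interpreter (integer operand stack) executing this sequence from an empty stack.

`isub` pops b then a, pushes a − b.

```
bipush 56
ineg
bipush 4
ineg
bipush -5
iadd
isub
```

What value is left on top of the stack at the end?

-47

bipush 56 → 56
ineg      → -56
bipush 4  → -56 4
ineg      → -56 -4
bipush -5 → -56 -4 -5
iadd      → -56 -9
isub      → -47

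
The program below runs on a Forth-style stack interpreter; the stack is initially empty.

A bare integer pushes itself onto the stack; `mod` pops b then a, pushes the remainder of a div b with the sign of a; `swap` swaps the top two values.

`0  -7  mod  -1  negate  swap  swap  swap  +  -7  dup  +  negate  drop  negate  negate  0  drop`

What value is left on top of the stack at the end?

1

0      -> [0]
-7     -> [0, -7]
mod    -> [0]
-1     -> [0, -1]
negate -> [0, 1]
swap   -> [1, 0]
swap   -> [0, 1]
swap   -> [1, 0]
+      -> [1]
-7     -> [1, -7]
dup    -> [1, -7, -7]
+      -> [1, -14]
negate -> [1, 14]
drop   -> [1]
negate -> [-1]
negate -> [1]
0      -> [1, 0]
drop   -> [1]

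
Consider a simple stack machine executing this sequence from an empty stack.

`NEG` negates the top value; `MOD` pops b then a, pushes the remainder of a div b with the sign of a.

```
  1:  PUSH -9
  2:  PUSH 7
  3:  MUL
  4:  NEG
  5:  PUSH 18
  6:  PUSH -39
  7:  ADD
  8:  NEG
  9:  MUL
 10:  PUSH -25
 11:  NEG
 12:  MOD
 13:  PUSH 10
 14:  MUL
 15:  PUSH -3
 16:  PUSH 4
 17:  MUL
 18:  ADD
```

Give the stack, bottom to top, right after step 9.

PUSH -9  → -9
PUSH 7   → -9 7
MUL      → -63
NEG      → 63
PUSH 18  → 63 18
PUSH -39 → 63 18 -39
ADD      → 63 -21
NEG      → 63 21
MUL      → 1323

[1323]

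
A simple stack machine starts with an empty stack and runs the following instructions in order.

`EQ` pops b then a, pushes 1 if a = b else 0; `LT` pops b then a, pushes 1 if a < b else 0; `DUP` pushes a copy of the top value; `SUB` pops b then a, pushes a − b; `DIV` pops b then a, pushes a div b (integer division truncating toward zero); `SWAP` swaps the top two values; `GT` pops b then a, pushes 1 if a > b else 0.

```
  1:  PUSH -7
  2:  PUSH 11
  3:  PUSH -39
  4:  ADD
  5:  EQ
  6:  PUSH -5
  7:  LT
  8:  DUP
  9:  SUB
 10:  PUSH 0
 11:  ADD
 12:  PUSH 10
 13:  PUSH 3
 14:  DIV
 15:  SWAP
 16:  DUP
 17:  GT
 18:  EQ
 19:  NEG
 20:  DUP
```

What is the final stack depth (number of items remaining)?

PUSH -7   -7
PUSH 11   -7 11
PUSH -39  -7 11 -39
ADD       -7 -28
EQ        0
PUSH -5   0 -5
LT        0
DUP       0 0
SUB       0
PUSH 0    0 0
ADD       0
PUSH 10   0 10
PUSH 3    0 10 3
DIV       0 3
SWAP      3 0
DUP       3 0 0
GT        3 0
EQ        0
NEG       0
DUP       0 0

2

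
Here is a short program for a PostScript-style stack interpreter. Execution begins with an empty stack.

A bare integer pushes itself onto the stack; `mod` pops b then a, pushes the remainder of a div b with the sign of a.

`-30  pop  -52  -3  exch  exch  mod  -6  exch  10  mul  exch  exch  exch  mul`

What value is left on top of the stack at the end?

-30  → [-30]
pop  → []
-52  → [-52]
-3   → [-52, -3]
exch → [-3, -52]
exch → [-52, -3]
mod  → [-1]
-6   → [-1, -6]
exch → [-6, -1]
10   → [-6, -1, 10]
mul  → [-6, -10]
exch → [-10, -6]
exch → [-6, -10]
exch → [-10, -6]
mul  → [60]

60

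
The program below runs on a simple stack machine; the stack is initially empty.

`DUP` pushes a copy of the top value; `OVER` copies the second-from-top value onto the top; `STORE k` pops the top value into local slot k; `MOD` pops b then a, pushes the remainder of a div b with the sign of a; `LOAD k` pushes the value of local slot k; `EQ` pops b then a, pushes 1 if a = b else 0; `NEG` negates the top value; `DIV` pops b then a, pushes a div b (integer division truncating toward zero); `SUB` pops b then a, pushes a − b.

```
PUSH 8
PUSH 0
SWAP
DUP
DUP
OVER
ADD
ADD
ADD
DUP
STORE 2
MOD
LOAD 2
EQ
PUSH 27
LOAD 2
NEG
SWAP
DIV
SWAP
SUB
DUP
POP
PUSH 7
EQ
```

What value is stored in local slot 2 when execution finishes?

PUSH 8  -> [8]
PUSH 0  -> [8, 0]
SWAP    -> [0, 8]
DUP     -> [0, 8, 8]
DUP     -> [0, 8, 8, 8]
OVER    -> [0, 8, 8, 8, 8]
ADD     -> [0, 8, 8, 16]
ADD     -> [0, 8, 24]
ADD     -> [0, 32]
DUP     -> [0, 32, 32]
STORE 2 -> [0, 32]
MOD     -> [0]
LOAD 2  -> [0, 32]
EQ      -> [0]
PUSH 27 -> [0, 27]
LOAD 2  -> [0, 27, 32]
NEG     -> [0, 27, -32]
SWAP    -> [0, -32, 27]
DIV     -> [0, -1]
SWAP    -> [-1, 0]
SUB     -> [-1]
DUP     -> [-1, -1]
POP     -> [-1]
PUSH 7  -> [-1, 7]
EQ      -> [0]

32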